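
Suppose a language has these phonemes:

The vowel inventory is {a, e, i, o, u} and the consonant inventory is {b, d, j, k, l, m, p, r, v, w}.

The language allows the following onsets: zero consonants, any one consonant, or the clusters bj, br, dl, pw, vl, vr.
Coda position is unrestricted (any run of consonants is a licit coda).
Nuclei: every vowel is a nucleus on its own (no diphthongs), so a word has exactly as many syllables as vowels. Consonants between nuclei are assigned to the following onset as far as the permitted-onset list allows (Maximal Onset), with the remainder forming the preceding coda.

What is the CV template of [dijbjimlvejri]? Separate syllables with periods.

CVC.CCVCC.CVC.CV

Nuclei (vowels): i, i, e, i → 4 syllables.
/i…i/ gap (V1→V2): /jbj/ — longest licit onset from the right is /bj/, leaving /j/ as coda.
/i…e/ gap (V2→V3): cluster /mlv/ — the longest permitted-onset suffix is /v/; onset = /v/, preceding coda = /ml/.
/e…i/ gap (V3→V4): /jr/ — longest licit onset from the right is /r/, leaving /j/ as coda.
Syllabification: dij.bjiml.vej.ri.
Mapping each syllable to C/V: /dij/ → CVC, /bjiml/ → CCVCC, /vej/ → CVC, /ri/ → CV.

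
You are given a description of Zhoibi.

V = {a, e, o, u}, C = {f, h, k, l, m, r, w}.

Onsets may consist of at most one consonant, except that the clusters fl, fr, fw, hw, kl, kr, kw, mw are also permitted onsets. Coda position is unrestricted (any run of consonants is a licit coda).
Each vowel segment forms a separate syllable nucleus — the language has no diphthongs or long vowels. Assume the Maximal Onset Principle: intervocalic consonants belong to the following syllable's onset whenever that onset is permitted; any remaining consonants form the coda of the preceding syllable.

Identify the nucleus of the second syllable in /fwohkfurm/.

Nuclei (vowels): o, u → 2 syllables.
The second nucleus (vowel 2 from the left) is /u/.

u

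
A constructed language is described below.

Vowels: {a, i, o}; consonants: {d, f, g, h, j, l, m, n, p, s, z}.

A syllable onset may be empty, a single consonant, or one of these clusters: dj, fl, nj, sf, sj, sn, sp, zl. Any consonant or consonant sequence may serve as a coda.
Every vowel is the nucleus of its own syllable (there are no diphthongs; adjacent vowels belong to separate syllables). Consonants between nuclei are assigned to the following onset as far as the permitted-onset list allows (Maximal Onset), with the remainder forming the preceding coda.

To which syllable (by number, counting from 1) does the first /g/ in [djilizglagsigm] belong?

Nuclei (vowels): i, i, a, i → 4 syllables.
V1 /i/ – V2 /i/: /l/ → onset of the next syllable (single consonants are always licit onsets).
V2 /i/ – V3 /a/: /zgl/ splits as /zg/ + /l/ (/l/ is the longest suffix that is a licit onset).
V3 /a/ – V4 /i/: /gs/ — longest licit onset from the right is /s/, leaving /g/ as coda.
Putting it together: dji.lizg.lag.sigm.
The first /g/ is in the coda of syllable 2 (/lizg/).

2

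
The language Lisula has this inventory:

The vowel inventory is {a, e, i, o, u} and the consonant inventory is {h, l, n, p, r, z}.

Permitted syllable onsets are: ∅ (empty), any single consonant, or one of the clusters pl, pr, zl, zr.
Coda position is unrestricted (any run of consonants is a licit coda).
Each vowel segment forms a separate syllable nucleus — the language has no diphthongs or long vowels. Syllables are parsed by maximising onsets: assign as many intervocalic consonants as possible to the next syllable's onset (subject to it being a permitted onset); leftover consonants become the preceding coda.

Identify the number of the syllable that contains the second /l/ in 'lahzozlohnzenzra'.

3

Vowels present: a, o, o, e, a; each is a nucleus, giving 5 syllables.
V1 /a/ – V2 /o/: /hz/ — longest licit onset from the right is /z/, leaving /h/ as coda.
V2 /o/ – V3 /o/: cluster /zl/ — /zl/ is itself a permitted onset, so the whole cluster goes right; preceding coda = ∅.
V3 /o/ – V4 /e/: /hnz/ — longest licit onset from the right is /z/, leaving /hn/ as coda.
V4 /e/ – V5 /a/: /nzr/ splits as /n/ + /zr/ (/zr/ is the longest suffix that is a licit onset).
Syllabification: lah.zo.zlohn.zen.zra.
The second /l/ is in the onset of syllable 3 (/zlohn/).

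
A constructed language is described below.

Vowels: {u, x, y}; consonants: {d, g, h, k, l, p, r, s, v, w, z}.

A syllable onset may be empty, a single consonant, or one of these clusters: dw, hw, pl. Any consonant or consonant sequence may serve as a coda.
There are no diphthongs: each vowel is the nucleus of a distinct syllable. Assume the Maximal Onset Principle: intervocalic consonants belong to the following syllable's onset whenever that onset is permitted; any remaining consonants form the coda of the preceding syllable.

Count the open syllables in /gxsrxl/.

Nuclei (vowels): x, x → 2 syllables.
V1 /x/ – V2 /x/: /sr/ splits as /s/ + /r/ (/r/ is the longest suffix that is a licit onset).
Syllabification: gxs.rxl.
Classifying each syllable: /gxs/ (closed), /rxl/ (closed).
Open syllables: 0.

0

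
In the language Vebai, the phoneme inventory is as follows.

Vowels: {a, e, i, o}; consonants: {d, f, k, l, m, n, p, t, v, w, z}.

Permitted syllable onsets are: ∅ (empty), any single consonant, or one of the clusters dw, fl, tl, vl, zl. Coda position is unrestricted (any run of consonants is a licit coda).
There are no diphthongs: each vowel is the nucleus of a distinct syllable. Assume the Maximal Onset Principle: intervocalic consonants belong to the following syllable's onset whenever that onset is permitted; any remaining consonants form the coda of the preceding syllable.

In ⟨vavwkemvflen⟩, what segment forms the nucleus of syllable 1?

Vowels present: a, e, e; each is a nucleus, giving 3 syllables.
The first nucleus (vowel 1 from the left) is /a/.

a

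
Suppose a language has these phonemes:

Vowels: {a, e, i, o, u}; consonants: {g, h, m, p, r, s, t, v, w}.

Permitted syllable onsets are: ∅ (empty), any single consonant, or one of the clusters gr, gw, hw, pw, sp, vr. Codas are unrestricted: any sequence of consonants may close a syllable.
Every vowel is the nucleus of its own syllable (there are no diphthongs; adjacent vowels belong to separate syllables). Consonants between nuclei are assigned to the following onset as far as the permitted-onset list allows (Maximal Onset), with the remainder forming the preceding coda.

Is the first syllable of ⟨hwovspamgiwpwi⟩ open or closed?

Nuclei (vowels): o, a, i, i → 4 syllables.
σ1/σ2 boundary: /vsp/ — longest licit onset from the right is /sp/, leaving /v/ as coda.
σ2/σ3 boundary: cluster /mg/ — the longest permitted-onset suffix is /g/; onset = /g/, preceding coda = /m/.
σ3/σ4 boundary: cluster /wpw/ — the longest permitted-onset suffix is /pw/; onset = /pw/, preceding coda = /w/.
Putting it together: hwov.spam.giw.pwi.
Syllable 1 is /hwov/ with coda /v/, so it is closed.

closed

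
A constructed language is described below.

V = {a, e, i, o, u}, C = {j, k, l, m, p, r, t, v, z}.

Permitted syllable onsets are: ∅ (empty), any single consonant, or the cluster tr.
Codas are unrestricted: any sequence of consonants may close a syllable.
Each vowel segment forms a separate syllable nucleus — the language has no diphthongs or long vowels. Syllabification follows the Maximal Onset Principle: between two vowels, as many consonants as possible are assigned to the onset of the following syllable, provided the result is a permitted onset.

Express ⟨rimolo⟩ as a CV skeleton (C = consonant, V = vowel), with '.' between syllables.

CV.CV.CV

Vowels present: i, o, o; each is a nucleus, giving 3 syllables.
σ1/σ2 boundary: just /m/ — single C goes to the following onset.
σ2/σ3 boundary: just /l/ — single C goes to the following onset.
So the parse is ri.mo.lo.
Mapping each syllable to C/V: /ri/ → CV, /mo/ → CV, /lo/ → CV.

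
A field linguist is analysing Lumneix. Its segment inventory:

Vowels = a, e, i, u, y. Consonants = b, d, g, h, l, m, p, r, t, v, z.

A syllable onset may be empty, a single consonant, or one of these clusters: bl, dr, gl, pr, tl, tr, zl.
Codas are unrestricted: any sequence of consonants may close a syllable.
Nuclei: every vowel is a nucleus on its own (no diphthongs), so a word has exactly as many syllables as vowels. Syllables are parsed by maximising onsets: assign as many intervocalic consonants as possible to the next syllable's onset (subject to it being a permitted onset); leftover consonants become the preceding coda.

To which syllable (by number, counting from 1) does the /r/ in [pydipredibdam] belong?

3

The vowels are y, i, e, i, a — 5 nuclei, so 5 syllables.
V1 /y/ – V2 /i/: just /d/ — single C goes to the following onset.
V2 /i/ – V3 /e/: cluster /pr/ — /pr/ is itself a permitted onset, so the whole cluster goes right; preceding coda = ∅.
V3 /e/ – V4 /i/: /d/ → onset of the next syllable (single consonants are always licit onsets).
V4 /i/ – V5 /a/: cluster /bd/ — the longest permitted-onset suffix is /d/; onset = /d/, preceding coda = /b/.
Result: py.di.pre.dib.dam.
The /r/ is in the onset of syllable 3 (/pre/).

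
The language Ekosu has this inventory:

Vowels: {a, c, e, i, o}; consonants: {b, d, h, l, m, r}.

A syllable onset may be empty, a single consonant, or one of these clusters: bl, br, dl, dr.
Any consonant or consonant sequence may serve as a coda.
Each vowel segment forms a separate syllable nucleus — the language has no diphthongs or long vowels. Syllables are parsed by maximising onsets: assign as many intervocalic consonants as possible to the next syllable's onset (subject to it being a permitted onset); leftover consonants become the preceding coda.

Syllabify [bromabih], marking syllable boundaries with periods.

The vowels are o, a, i — 3 nuclei, so 3 syllables.
V1 /o/ – V2 /a/: /m/ → onset of the next syllable (single consonants are always licit onsets).
V2 /a/ – V3 /i/: just /b/ — single C goes to the following onset.

bro.ma.bih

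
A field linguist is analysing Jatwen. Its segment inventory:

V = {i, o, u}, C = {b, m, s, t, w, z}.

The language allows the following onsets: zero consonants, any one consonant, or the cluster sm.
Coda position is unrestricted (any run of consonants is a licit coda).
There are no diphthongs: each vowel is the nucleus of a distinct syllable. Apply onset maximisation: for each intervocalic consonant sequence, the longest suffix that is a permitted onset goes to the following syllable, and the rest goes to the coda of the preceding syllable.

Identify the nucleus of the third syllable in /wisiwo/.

Nuclei (vowels): i, i, o → 3 syllables.
The third nucleus (vowel 3 from the left) is /o/.

o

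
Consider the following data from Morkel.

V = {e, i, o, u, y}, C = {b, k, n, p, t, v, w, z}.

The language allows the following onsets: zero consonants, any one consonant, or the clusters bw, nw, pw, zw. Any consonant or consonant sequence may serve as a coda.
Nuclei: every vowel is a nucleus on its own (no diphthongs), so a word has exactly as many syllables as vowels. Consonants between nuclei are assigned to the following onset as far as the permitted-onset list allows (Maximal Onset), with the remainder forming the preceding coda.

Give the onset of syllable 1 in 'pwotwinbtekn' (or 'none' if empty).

Vowels present: o, i, e; each is a nucleus, giving 3 syllables.
σ1/σ2 boundary: /tw/ — longest licit onset from the right is /w/, leaving /t/ as coda.
σ2/σ3 boundary: /nbt/ splits as /nb/ + /t/ (/t/ is the longest suffix that is a licit onset).
Putting it together: pwot.winb.tekn.
Syllable 1 is /pwot/: onset /pw/, nucleus /o/, coda /t/.

pw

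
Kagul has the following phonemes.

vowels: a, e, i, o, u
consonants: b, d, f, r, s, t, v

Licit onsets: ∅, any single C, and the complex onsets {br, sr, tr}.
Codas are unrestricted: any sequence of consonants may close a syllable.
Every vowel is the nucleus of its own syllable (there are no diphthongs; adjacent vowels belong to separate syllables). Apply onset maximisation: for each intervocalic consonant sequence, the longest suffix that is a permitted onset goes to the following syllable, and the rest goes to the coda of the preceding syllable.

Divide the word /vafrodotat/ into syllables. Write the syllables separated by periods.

vaf.ro.do.tat

The vowels are a, o, o, a — 4 nuclei, so 4 syllables.
V1 /a/ – V2 /o/: /fr/ splits as /f/ + /r/ (/r/ is the longest suffix that is a licit onset).
V2 /o/ – V3 /o/: /d/ is a single consonant, so it becomes the next onset.
V3 /o/ – V4 /a/: just /t/ — single C goes to the following onset.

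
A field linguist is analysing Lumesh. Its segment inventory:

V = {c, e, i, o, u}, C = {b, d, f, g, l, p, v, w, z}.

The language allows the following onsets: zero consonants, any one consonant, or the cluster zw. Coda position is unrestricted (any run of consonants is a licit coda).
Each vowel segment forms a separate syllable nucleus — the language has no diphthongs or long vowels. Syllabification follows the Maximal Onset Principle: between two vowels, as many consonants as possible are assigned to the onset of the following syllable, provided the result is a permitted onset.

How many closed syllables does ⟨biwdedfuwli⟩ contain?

3

The vowels are i, e, u, i — 4 nuclei, so 4 syllables.
σ1/σ2 boundary: /wd/ splits as /w/ + /d/ (/d/ is the longest suffix that is a licit onset).
σ2/σ3 boundary: /df/ — longest licit onset from the right is /f/, leaving /d/ as coda.
σ3/σ4 boundary: /wl/ splits as /w/ + /l/ (/l/ is the longest suffix that is a licit onset).
Syllabification: biw.ded.fuw.li.
Classifying each syllable: /biw/ (closed), /ded/ (closed), /fuw/ (closed), /li/ (open).
Closed syllables: 3.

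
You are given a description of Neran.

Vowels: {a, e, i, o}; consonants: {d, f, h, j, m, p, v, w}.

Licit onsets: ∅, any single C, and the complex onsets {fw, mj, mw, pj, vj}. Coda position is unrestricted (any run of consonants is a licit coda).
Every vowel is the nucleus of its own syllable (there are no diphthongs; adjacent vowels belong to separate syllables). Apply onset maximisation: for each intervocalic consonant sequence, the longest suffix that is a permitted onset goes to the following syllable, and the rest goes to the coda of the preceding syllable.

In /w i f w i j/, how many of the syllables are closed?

The vowels are i, i — 2 nuclei, so 2 syllables.
/i…i/ gap (V1→V2): cluster /fw/ — /fw/ is itself a permitted onset, so the whole cluster goes right; preceding coda = ∅.
Result: wi.fwij.
Classifying each syllable: /wi/ (open), /fwij/ (closed).
Closed syllables: 1.

1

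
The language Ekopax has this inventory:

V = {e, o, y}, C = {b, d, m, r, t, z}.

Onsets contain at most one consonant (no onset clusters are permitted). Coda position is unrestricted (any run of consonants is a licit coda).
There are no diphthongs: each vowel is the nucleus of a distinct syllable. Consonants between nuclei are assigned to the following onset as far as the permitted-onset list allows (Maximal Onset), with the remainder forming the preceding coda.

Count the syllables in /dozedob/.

3

The vowels are o, e, o — 3 nuclei, so 3 syllables.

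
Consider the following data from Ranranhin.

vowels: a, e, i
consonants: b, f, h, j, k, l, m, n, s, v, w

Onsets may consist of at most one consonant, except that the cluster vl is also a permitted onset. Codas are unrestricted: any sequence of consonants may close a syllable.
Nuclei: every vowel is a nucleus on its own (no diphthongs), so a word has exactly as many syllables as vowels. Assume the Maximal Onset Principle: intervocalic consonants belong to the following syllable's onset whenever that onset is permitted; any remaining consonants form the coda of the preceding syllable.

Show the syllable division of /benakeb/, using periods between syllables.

Vowels present: e, a, e; each is a nucleus, giving 3 syllables.
/e…a/ gap (V1→V2): /n/ → onset of the next syllable (single consonants are always licit onsets).
/a…e/ gap (V2→V3): just /k/ — single C goes to the following onset.

be.na.keb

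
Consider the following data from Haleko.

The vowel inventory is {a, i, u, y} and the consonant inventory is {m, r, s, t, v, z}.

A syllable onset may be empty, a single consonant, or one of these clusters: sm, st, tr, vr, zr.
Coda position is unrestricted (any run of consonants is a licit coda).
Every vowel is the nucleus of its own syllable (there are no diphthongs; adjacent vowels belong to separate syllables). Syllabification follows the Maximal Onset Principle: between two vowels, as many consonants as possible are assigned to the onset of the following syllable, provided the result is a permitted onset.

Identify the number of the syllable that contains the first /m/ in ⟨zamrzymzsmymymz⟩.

1

Vowels present: a, y, y, y; each is a nucleus, giving 4 syllables.
Between /a/ (V1) and /y/ (V2): /mrz/ splits as /mr/ + /z/ (/z/ is the longest suffix that is a licit onset).
Between /y/ (V2) and /y/ (V3): /mzsm/ — longest licit onset from the right is /sm/, leaving /mz/ as coda.
Between /y/ (V3) and /y/ (V4): /m/ → onset of the next syllable (single consonants are always licit onsets).
So the parse is zamr.zymz.smy.mymz.
The first /m/ is in the coda of syllable 1 (/zamr/).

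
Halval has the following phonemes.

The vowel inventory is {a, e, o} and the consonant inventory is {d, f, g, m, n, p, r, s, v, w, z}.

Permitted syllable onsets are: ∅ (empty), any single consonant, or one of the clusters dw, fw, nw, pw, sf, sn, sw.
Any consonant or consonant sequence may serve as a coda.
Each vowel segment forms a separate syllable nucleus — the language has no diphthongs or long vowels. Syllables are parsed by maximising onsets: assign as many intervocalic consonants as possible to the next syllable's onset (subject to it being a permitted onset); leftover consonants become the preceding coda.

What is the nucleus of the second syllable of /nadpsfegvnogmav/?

e

The vowels are a, e, o, a — 4 nuclei, so 4 syllables.
The second nucleus (vowel 2 from the left) is /e/.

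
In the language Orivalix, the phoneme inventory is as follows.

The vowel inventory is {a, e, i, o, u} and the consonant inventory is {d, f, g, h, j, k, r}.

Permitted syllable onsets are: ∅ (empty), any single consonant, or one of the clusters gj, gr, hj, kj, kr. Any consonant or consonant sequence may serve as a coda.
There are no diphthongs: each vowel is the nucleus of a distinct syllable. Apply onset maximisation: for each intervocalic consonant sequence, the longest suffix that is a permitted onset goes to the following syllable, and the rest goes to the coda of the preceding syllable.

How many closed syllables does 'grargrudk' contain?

2

Vowels present: a, u; each is a nucleus, giving 2 syllables.
Between /a/ (V1) and /u/ (V2): /rgr/ splits as /r/ + /gr/ (/gr/ is the longest suffix that is a licit onset).
Syllabification: grar.grudk.
Classifying each syllable: /grar/ (closed), /grudk/ (closed).
Closed syllables: 2.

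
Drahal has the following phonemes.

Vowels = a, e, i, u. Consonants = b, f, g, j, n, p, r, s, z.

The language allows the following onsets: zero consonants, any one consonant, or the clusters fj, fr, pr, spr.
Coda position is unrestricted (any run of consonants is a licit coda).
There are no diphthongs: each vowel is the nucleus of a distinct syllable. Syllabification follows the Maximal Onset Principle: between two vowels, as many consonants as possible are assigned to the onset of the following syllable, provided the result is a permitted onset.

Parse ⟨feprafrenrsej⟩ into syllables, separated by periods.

fe.pra.frenr.sej

Vowels present: e, a, e, e; each is a nucleus, giving 4 syllables.
V1 /e/ – V2 /a/: /pr/ — entire cluster is a permitted onset → onset /pr/, coda ∅.
V2 /a/ – V3 /e/: /fr/ is a licit onset in full, so it all attaches to the next syllable.
V3 /e/ – V4 /e/: /nrs/ — longest licit onset from the right is /s/, leaving /nr/ as coda.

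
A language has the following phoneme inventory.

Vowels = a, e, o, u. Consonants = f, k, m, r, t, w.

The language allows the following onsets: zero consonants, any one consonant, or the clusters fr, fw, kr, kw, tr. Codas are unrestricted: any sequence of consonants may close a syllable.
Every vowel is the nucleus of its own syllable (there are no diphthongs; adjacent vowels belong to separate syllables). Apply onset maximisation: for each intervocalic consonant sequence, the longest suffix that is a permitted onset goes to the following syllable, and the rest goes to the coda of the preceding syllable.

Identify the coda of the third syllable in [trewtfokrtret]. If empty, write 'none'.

Vowels present: e, o, e; each is a nucleus, giving 3 syllables.
Between /e/ (V1) and /o/ (V2): cluster /wtf/ — the longest permitted-onset suffix is /f/; onset = /f/, preceding coda = /wt/.
Between /o/ (V2) and /e/ (V3): /krtr/ — longest licit onset from the right is /tr/, leaving /kr/ as coda.
Putting it together: trewt.fokr.tret.
Syllable 3 is /tret/: onset /tr/, nucleus /e/, coda /t/.

t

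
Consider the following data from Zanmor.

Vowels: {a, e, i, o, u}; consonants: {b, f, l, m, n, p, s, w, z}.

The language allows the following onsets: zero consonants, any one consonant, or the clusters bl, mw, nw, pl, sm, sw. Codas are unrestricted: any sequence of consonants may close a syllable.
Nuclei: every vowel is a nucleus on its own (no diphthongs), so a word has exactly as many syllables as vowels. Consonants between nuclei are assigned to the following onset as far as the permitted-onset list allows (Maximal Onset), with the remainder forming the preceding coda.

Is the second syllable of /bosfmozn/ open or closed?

closed

Vowels present: o, o; each is a nucleus, giving 2 syllables.
V1 /o/ – V2 /o/: /sfm/; trying suffixes from longest down, /m/ is the first permitted one, so coda /sf/ | onset /m/.
So the parse is bosf.mozn.
Syllable 2 is /mozn/ with coda /zn/, so it is closed.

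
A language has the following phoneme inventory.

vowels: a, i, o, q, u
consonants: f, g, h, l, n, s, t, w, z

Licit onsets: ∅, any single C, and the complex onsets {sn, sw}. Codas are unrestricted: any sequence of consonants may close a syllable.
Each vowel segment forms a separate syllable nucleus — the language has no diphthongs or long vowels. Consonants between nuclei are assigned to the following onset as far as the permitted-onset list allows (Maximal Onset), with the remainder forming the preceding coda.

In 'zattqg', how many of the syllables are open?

Nuclei (vowels): a, q → 2 syllables.
Between /a/ (V1) and /q/ (V2): /tt/ — longest licit onset from the right is /t/, leaving /t/ as coda.
Putting it together: zat.tqg.
Classifying each syllable: /zat/ (closed), /tqg/ (closed).
Open syllables: 0.

0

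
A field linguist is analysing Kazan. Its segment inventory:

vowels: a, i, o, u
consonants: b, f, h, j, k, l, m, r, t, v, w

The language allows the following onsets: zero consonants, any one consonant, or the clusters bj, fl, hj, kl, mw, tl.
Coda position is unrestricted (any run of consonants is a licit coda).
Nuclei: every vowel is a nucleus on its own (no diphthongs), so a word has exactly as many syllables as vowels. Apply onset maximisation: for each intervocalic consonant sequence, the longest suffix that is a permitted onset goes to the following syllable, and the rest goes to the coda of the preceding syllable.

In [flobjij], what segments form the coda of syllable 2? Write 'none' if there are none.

j

The vowels are o, i — 2 nuclei, so 2 syllables.
V1 /o/ – V2 /i/: /bj/ is a licit onset in full, so it all attaches to the next syllable.
Result: flo.bjij.
Syllable 2 is /bjij/: onset /bj/, nucleus /i/, coda /j/.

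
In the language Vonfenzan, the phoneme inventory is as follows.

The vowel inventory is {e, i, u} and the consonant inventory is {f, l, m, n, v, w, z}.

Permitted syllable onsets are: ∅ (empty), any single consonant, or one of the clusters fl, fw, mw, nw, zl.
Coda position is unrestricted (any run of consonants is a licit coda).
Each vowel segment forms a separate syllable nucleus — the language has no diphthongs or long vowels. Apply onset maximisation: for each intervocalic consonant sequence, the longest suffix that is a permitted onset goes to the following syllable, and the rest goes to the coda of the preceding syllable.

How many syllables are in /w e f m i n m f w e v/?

3

The vowels are e, i, e — 3 nuclei, so 3 syllables.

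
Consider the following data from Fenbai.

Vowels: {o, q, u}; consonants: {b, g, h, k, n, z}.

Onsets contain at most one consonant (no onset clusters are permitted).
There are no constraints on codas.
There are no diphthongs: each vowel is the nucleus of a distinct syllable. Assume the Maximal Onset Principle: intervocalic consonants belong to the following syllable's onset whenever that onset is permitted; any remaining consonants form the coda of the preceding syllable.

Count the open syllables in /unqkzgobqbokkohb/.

3

Vowels present: u, q, o, q, o, o; each is a nucleus, giving 6 syllables.
Between /u/ (V1) and /q/ (V2): /n/ → onset of the next syllable (single consonants are always licit onsets).
Between /q/ (V2) and /o/ (V3): /kzg/ — longest licit onset from the right is /g/, leaving /kz/ as coda.
Between /o/ (V3) and /q/ (V4): just /b/ — single C goes to the following onset.
Between /q/ (V4) and /o/ (V5): /b/ → onset of the next syllable (single consonants are always licit onsets).
Between /o/ (V5) and /o/ (V6): cluster /kk/ — the longest permitted-onset suffix is /k/; onset = /k/, preceding coda = /k/.
Syllabification: u.nqkz.go.bq.bok.kohb.
Classifying each syllable: /u/ (open), /nqkz/ (closed), /go/ (open), /bq/ (open), /bok/ (closed), /kohb/ (closed).
Open syllables: 3.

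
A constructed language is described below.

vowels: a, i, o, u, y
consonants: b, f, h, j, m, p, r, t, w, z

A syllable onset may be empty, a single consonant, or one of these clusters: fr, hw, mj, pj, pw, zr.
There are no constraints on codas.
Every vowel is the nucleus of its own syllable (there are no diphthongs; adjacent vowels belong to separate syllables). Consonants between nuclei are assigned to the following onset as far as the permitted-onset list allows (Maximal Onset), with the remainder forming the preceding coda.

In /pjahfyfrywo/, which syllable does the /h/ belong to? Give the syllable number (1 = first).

1

Nuclei (vowels): a, y, y, o → 4 syllables.
V1 /a/ – V2 /y/: /hf/ — longest licit onset from the right is /f/, leaving /h/ as coda.
V2 /y/ – V3 /y/: cluster /fr/ — /fr/ is itself a permitted onset, so the whole cluster goes right; preceding coda = ∅.
V3 /y/ – V4 /o/: /w/ is a single consonant, so it becomes the next onset.
Result: pjah.fy.fry.wo.
The /h/ is in the coda of syllable 1 (/pjah/).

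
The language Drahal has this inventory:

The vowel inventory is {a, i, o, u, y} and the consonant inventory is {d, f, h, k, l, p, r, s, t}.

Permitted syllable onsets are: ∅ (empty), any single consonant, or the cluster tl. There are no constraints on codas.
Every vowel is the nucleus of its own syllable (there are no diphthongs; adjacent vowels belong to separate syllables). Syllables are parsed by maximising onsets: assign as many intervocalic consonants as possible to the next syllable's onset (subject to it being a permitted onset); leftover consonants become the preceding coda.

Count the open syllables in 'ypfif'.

0

Nuclei (vowels): y, i → 2 syllables.
/y…i/ gap (V1→V2): /pf/ splits as /p/ + /f/ (/f/ is the longest suffix that is a licit onset).
So the parse is yp.fif.
Classifying each syllable: /yp/ (closed), /fif/ (closed).
Open syllables: 0.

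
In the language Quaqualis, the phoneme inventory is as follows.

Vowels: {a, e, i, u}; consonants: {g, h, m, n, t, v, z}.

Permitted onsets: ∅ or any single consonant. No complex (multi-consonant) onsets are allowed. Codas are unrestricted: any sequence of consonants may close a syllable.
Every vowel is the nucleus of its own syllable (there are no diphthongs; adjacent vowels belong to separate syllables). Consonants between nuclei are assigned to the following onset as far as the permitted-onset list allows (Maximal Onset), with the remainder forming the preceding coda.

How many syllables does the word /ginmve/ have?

2

Nuclei (vowels): i, e → 2 syllables.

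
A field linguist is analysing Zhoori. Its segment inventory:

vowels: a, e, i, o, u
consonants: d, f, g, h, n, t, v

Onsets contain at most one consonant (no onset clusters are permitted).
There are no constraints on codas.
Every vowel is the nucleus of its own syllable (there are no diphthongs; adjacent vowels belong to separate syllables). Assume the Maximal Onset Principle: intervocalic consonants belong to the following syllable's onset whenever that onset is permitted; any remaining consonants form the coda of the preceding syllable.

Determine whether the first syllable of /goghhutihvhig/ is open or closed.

closed

Vowels present: o, u, i, i; each is a nucleus, giving 4 syllables.
σ1/σ2 boundary: /ghh/ splits as /gh/ + /h/ (/h/ is the longest suffix that is a licit onset).
σ2/σ3 boundary: /t/ → onset of the next syllable (single consonants are always licit onsets).
σ3/σ4 boundary: cluster /hvh/ — the longest permitted-onset suffix is /h/; onset = /h/, preceding coda = /hv/.
So the parse is gogh.hu.tihv.hig.
Syllable 1 is /gogh/ with coda /gh/, so it is closed.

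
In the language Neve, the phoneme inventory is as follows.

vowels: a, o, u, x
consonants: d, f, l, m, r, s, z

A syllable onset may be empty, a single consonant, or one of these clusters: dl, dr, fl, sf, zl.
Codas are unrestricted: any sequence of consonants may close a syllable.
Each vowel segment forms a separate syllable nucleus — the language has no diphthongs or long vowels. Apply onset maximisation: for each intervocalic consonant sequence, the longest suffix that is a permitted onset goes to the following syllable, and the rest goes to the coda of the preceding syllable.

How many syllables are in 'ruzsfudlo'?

Nuclei (vowels): u, u, o → 3 syllables.

3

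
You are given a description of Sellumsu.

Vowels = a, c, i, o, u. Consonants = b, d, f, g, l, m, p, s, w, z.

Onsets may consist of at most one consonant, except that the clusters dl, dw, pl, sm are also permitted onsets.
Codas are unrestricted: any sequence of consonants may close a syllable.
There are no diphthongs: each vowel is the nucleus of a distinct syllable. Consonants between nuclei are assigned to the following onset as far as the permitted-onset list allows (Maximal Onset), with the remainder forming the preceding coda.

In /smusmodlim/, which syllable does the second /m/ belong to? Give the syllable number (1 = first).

2

Nuclei (vowels): u, o, i → 3 syllables.
Between /u/ (V1) and /o/ (V2): cluster /sm/ — /sm/ is itself a permitted onset, so the whole cluster goes right; preceding coda = ∅.
Between /o/ (V2) and /i/ (V3): /dl/ is a licit onset in full, so it all attaches to the next syllable.
Syllabification: smu.smo.dlim.
The second /m/ is in the onset of syllable 2 (/smo/).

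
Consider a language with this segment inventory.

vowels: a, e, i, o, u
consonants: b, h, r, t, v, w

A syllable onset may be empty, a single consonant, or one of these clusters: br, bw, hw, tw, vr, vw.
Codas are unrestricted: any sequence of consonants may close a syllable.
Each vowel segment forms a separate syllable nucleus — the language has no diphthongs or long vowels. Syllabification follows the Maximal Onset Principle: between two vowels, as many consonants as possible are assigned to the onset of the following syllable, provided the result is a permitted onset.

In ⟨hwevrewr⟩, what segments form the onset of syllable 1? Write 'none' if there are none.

hw

Vowels present: e, e; each is a nucleus, giving 2 syllables.
V1 /e/ – V2 /e/: /vr/ is a licit onset in full, so it all attaches to the next syllable.
Result: hwe.vrewr.
Syllable 1 is /hwe/: onset /hw/, nucleus /e/, coda ∅.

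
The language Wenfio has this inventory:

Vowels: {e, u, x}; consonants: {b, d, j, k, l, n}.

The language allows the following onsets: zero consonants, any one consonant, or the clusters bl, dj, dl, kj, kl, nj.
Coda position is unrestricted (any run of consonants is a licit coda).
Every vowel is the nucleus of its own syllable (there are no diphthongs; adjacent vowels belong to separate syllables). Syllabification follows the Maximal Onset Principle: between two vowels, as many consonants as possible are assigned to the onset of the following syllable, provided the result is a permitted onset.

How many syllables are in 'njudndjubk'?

Vowels present: u, u; each is a nucleus, giving 2 syllables.

2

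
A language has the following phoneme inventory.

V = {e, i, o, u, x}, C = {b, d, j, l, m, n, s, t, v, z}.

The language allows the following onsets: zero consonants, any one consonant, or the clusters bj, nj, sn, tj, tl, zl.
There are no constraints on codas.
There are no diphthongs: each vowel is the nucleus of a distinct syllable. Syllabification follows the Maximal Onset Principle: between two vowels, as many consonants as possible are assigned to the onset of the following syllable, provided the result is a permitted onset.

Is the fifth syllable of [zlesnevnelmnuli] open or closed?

Vowels present: e, e, e, u, i; each is a nucleus, giving 5 syllables.
Between /e/ (V1) and /e/ (V2): cluster /sn/ — /sn/ is itself a permitted onset, so the whole cluster goes right; preceding coda = ∅.
Between /e/ (V2) and /e/ (V3): /vn/; trying suffixes from longest down, /n/ is the first permitted one, so coda /v/ | onset /n/.
Between /e/ (V3) and /u/ (V4): /lmn/ — longest licit onset from the right is /n/, leaving /lm/ as coda.
Between /u/ (V4) and /i/ (V5): just /l/ — single C goes to the following onset.
Putting it together: zle.snev.nelm.nu.li.
Syllable 5 is /li/; it ends in its nucleus with no coda, so it is open.

open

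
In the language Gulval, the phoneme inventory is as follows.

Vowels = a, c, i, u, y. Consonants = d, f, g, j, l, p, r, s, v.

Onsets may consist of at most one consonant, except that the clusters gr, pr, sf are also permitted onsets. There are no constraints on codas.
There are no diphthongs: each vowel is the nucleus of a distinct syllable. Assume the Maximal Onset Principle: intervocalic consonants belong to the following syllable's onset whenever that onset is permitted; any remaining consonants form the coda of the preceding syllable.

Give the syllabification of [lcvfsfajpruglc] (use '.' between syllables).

lcvf.sfaj.prug.lc

Vowels present: c, a, u, c; each is a nucleus, giving 4 syllables.
σ1/σ2 boundary: cluster /vfsf/ — the longest permitted-onset suffix is /sf/; onset = /sf/, preceding coda = /vf/.
σ2/σ3 boundary: /jpr/ — longest licit onset from the right is /pr/, leaving /j/ as coda.
σ3/σ4 boundary: /gl/; trying suffixes from longest down, /l/ is the first permitted one, so coda /g/ | onset /l/.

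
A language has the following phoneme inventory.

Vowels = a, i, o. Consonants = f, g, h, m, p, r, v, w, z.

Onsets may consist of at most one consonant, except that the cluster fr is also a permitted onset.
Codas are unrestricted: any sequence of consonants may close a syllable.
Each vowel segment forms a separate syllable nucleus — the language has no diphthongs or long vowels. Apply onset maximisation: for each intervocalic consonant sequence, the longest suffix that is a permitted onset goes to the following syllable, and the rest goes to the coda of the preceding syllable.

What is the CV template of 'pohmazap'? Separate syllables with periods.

The vowels are o, a, a — 3 nuclei, so 3 syllables.
V1 /o/ – V2 /a/: cluster /hm/ — the longest permitted-onset suffix is /m/; onset = /m/, preceding coda = /h/.
V2 /a/ – V3 /a/: /z/ → onset of the next syllable (single consonants are always licit onsets).
So the parse is poh.ma.zap.
Mapping each syllable to C/V: /poh/ → CVC, /ma/ → CV, /zap/ → CVC.

CVC.CV.CVC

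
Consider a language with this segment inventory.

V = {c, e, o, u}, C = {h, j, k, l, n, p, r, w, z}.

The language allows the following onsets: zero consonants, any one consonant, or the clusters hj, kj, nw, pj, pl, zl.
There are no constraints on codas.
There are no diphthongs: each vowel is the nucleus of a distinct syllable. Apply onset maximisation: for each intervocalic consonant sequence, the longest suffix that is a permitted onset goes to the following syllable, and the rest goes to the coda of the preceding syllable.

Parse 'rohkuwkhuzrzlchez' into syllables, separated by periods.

roh.kuwk.huzr.zlc.hez

Vowels present: o, u, u, c, e; each is a nucleus, giving 5 syllables.
σ1/σ2 boundary: cluster /hk/ — the longest permitted-onset suffix is /k/; onset = /k/, preceding coda = /h/.
σ2/σ3 boundary: /wkh/; trying suffixes from longest down, /h/ is the first permitted one, so coda /wk/ | onset /h/.
σ3/σ4 boundary: /zrzl/ — longest licit onset from the right is /zl/, leaving /zr/ as coda.
σ4/σ5 boundary: just /h/ — single C goes to the following onset.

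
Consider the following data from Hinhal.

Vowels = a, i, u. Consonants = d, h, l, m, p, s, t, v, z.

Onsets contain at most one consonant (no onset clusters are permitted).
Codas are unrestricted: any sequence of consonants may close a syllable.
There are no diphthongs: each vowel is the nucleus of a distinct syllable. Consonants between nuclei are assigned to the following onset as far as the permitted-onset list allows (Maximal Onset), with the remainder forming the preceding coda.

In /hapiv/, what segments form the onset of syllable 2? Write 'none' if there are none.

Nuclei (vowels): a, i → 2 syllables.
V1 /a/ – V2 /i/: /p/ → onset of the next syllable (single consonants are always licit onsets).
Result: ha.piv.
Syllable 2 is /piv/: onset /p/, nucleus /i/, coda /v/.

p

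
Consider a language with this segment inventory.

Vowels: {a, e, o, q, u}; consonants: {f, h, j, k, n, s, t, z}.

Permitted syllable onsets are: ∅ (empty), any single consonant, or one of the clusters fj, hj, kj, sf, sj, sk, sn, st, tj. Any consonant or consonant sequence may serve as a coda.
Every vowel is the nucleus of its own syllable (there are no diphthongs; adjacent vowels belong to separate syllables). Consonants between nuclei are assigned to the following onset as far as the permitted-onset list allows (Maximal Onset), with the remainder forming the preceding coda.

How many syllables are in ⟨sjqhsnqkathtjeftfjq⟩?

5

Vowels present: q, q, a, e, q; each is a nucleus, giving 5 syllables.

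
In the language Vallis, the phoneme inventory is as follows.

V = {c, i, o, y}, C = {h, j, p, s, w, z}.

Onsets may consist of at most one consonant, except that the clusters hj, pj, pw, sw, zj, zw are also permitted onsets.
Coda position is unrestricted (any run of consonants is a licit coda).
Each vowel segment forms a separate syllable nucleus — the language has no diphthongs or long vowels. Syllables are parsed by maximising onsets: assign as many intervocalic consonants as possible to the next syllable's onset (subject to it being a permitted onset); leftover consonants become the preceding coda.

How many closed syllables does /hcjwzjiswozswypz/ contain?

3

The vowels are c, i, o, y — 4 nuclei, so 4 syllables.
σ1/σ2 boundary: cluster /jwzj/ — the longest permitted-onset suffix is /zj/; onset = /zj/, preceding coda = /jw/.
σ2/σ3 boundary: cluster /sw/ — /sw/ is itself a permitted onset, so the whole cluster goes right; preceding coda = ∅.
σ3/σ4 boundary: cluster /zsw/ — the longest permitted-onset suffix is /sw/; onset = /sw/, preceding coda = /z/.
Result: hcjw.zji.swoz.swypz.
Classifying each syllable: /hcjw/ (closed), /zji/ (open), /swoz/ (closed), /swypz/ (closed).
Closed syllables: 3.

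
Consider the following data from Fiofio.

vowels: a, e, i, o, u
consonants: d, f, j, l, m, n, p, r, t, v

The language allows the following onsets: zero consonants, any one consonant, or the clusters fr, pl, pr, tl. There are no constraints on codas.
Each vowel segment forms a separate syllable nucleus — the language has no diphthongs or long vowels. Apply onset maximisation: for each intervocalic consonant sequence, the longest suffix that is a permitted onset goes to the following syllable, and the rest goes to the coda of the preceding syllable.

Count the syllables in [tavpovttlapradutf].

5

Vowels present: a, o, a, a, u; each is a nucleus, giving 5 syllables.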